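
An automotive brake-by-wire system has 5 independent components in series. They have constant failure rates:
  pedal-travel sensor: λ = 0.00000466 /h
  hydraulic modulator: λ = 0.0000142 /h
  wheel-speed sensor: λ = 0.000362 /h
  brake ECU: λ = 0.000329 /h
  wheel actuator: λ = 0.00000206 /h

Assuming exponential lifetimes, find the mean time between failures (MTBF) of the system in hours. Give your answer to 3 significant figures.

1400

Series of exponential components: λ_sys = Σ λ_i
λ_sys = 0.00000466 + 0.0000142 + 0.000362 + 0.000329 + 0.00000206 = 7.1192e-04 /h
MTBF = 1 / λ_sys = 1400 h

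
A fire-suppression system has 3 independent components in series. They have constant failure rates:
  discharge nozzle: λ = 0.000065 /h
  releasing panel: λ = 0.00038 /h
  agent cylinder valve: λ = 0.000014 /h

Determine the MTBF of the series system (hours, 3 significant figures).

Series of exponential components: λ_sys = Σ λ_i
λ_sys = 0.000065 + 0.00038 + 0.000014 = 4.5900e-04 /h
MTBF = 1 / λ_sys = 2180 h

2180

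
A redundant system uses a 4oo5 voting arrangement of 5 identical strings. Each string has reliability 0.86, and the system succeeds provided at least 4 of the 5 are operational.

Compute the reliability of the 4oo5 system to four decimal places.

0.8533

R = Σ_{i=4}^{5} C(5,i) p^i (1−p)^{5−i} with p = 0.86
C(5,4)·0.86^4·0.14^1 = 0.382906
C(5,5)·0.86^5·0.14^0 = 0.470427
Sum = 0.8533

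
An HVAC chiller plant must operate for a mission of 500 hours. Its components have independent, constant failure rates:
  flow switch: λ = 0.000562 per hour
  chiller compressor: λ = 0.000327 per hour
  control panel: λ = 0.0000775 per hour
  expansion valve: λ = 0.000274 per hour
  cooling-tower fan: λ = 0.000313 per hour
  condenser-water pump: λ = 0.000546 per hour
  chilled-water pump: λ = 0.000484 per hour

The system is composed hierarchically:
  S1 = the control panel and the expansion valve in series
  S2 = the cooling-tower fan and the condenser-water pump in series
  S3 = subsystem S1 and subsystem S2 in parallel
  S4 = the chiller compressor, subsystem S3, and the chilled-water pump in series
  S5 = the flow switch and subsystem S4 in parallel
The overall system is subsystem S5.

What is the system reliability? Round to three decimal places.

0.909

R(flow switch) = exp(−0.000562 × 500) = 0.75503
R(chiller compressor) = exp(−0.000327 × 500) = 0.84917
R(control panel) = exp(−0.0000775 × 500) = 0.96199
R(expansion valve) = exp(−0.000274 × 500) = 0.87197
R(cooling-tower fan) = exp(−0.000313 × 500) = 0.85513
R(condenser-water pump) = exp(−0.000546 × 500) = 0.76109
R(chilled-water pump) = exp(−0.000484 × 500) = 0.78506
Series (control panel and expansion valve): 0.96199 × 0.87197 = 0.83883
Series (cooling-tower fan and condenser-water pump): 0.85513 × 0.76109 = 0.65083
Parallel ([0.83883] and [0.65083]): 1 − (1 − 0.83883)(1 − 0.65083) = 0.94372
Series (chiller compressor, [0.94372], and chilled-water pump): 0.84917 × 0.94372 × 0.78506 = 0.62913
Parallel (flow switch and [0.62913]): 1 − (1 − 0.75503)(1 − 0.62913) = 0.909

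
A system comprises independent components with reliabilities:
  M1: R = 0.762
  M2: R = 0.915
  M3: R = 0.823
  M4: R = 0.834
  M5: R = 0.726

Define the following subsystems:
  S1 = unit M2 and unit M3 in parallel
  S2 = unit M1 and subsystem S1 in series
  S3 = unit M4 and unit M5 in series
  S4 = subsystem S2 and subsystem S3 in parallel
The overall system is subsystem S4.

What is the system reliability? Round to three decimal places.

Parallel (M2 and M3): 1 − (1 − 0.91500)(1 − 0.82300) = 0.98496
Series (M1 and [0.98496]): 0.76200 × 0.98496 = 0.75054
Series (M4 and M5): 0.83400 × 0.72600 = 0.60548
Parallel ([0.75054] and [0.60548]): 1 − (1 − 0.75054)(1 − 0.60548) = 0.902

0.902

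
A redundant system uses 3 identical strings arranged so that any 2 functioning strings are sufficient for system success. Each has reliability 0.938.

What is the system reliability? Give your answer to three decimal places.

0.989

R = Σ_{i=2}^{3} C(3,i) p^i (1−p)^{3−i} with p = 0.938
C(3,2)·0.938^2·0.062^1 = 0.16365
C(3,3)·0.938^3·0.062^0 = 0.82529
Sum = 0.989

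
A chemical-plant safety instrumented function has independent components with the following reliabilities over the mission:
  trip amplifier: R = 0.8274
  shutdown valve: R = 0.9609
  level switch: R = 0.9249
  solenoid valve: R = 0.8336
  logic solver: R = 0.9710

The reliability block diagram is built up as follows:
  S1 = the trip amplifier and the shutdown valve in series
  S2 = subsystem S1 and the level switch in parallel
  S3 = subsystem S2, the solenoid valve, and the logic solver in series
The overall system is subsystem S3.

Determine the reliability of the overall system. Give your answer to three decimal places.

0.797

Series (trip amplifier and shutdown valve): 0.82740 × 0.96090 = 0.79505
Parallel ([0.79505] and level switch): 1 − (1 − 0.79505)(1 − 0.92490) = 0.98461
Series ([0.98461], solenoid valve, and logic solver): 0.98461 × 0.83360 × 0.97100 = 0.797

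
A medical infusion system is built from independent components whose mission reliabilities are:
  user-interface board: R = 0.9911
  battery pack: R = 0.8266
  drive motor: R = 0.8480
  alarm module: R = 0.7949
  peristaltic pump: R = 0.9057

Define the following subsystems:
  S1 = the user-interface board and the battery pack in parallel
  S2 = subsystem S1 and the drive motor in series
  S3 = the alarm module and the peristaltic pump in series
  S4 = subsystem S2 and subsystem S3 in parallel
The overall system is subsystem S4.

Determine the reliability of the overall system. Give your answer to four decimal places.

0.9571

Parallel (user-interface board and battery pack): 1 − (1 − 0.991100)(1 − 0.826600) = 0.998457
Series ([0.998457] and drive motor): 0.998457 × 0.848000 = 0.846692
Series (alarm module and peristaltic pump): 0.794900 × 0.905700 = 0.719941
Parallel ([0.846692] and [0.719941]): 1 − (1 − 0.846692)(1 − 0.719941) = 0.9571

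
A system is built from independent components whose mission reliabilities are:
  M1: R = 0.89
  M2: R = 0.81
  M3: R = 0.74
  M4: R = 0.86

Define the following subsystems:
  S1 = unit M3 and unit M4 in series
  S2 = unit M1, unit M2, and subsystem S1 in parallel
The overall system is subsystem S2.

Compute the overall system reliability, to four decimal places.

0.9924

Series (M3 and M4): 0.740000 × 0.860000 = 0.636400
Parallel (M1, M2, and [0.636400]): 1 − (1 − 0.890000)(1 − 0.810000)(1 − 0.636400) = 0.9924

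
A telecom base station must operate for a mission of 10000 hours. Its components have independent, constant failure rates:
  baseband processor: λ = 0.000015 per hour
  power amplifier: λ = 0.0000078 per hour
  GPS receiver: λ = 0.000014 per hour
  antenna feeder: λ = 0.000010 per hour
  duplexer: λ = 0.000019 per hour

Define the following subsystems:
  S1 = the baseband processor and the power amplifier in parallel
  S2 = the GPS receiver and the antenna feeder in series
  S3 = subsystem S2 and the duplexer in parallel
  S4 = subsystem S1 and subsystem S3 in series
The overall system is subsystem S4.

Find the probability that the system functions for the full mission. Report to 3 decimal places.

0.953

R(baseband processor) = exp(−0.000015 × 10000) = 0.86071
R(power amplifier) = exp(−0.0000078 × 10000) = 0.92496
R(GPS receiver) = exp(−0.000014 × 10000) = 0.86936
R(antenna feeder) = exp(−0.000010 × 10000) = 0.90484
R(duplexer) = exp(−0.000019 × 10000) = 0.82696
Parallel (baseband processor and power amplifier): 1 − (1 − 0.86071)(1 − 0.92496) = 0.98955
Series (GPS receiver and antenna feeder): 0.86936 × 0.90484 = 0.78663
Parallel ([0.78663] and duplexer): 1 − (1 − 0.78663)(1 − 0.82696) = 0.96308
Series ([0.98955] and [0.96308]): 0.98955 × 0.96308 = 0.953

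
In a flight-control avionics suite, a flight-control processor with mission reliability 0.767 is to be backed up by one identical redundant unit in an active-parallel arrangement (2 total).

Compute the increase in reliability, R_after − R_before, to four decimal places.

0.1787

R_before = 0.767
R_after = 1 − (1 − 0.767)^2 = 0.9457
ΔR = 0.9457 − 0.767 = 0.1787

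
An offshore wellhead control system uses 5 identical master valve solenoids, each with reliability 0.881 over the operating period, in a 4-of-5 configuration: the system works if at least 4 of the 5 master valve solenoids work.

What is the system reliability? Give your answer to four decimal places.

0.8892

R = Σ_{i=4}^{5} C(5,i) p^i (1−p)^{5−i} with p = 0.881
C(5,4)·0.881^4·0.119^1 = 0.358443
C(5,5)·0.881^5·0.119^0 = 0.530737
Sum = 0.8892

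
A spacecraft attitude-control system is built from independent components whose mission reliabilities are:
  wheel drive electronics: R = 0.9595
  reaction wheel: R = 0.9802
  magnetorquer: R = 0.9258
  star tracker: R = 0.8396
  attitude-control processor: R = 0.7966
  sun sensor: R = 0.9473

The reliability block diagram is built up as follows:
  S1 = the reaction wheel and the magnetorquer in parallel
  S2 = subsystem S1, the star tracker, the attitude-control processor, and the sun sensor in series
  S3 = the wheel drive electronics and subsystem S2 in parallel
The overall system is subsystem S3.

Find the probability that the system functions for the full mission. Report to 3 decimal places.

Parallel (reaction wheel and magnetorquer): 1 − (1 − 0.98020)(1 − 0.92580) = 0.99853
Series ([0.99853], star tracker, attitude-control processor, and sun sensor): 0.99853 × 0.83960 × 0.79660 × 0.94730 = 0.63265
Parallel (wheel drive electronics and [0.63265]): 1 − (1 − 0.95950)(1 − 0.63265) = 0.985

0.985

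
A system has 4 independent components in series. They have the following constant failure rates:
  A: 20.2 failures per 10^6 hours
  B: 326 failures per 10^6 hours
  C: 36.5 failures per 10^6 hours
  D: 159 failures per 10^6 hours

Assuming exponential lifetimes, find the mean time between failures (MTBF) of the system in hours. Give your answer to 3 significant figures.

Series of exponential components: λ_sys = Σ λ_i
λ_sys = 0.0000202 + 0.000326 + 0.0000365 + 0.000159 = 5.4170e-04 /h
MTBF = 1 / λ_sys = 1850 h

1850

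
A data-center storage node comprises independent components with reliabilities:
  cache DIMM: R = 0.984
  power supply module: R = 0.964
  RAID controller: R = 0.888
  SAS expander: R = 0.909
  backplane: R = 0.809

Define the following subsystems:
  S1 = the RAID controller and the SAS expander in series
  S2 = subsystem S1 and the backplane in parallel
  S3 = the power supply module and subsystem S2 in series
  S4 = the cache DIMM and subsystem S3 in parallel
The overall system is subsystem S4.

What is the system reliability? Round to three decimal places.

Series (RAID controller and SAS expander): 0.88800 × 0.90900 = 0.80719
Parallel ([0.80719] and backplane): 1 − (1 − 0.80719)(1 − 0.80900) = 0.96317
Series (power supply module and [0.96317]): 0.96400 × 0.96317 = 0.92850
Parallel (cache DIMM and [0.92850]): 1 − (1 − 0.98400)(1 − 0.92850) = 0.999

0.999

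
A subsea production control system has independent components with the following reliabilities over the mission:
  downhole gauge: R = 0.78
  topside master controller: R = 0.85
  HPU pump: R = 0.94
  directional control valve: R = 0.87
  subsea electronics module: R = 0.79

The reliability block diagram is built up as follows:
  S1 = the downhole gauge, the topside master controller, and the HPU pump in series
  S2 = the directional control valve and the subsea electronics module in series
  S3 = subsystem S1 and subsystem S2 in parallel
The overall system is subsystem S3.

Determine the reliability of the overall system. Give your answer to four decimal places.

Series (downhole gauge, topside master controller, and HPU pump): 0.780000 × 0.850000 × 0.940000 = 0.623220
Series (directional control valve and subsea electronics module): 0.870000 × 0.790000 = 0.687300
Parallel ([0.623220] and [0.687300]): 1 − (1 − 0.623220)(1 − 0.687300) = 0.8822

0.8822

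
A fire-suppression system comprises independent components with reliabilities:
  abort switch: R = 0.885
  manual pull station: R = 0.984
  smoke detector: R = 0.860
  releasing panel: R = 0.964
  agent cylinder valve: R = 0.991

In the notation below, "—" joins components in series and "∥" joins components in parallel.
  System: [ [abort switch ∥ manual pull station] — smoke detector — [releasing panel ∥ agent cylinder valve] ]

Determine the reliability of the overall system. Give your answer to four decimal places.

0.8581

Parallel (abort switch and manual pull station): 1 − (1 − 0.885000)(1 − 0.984000) = 0.998160
Parallel (releasing panel and agent cylinder valve): 1 − (1 − 0.964000)(1 − 0.991000) = 0.999676
Series ([0.998160], smoke detector, and [0.999676]): 0.998160 × 0.860000 × 0.999676 = 0.8581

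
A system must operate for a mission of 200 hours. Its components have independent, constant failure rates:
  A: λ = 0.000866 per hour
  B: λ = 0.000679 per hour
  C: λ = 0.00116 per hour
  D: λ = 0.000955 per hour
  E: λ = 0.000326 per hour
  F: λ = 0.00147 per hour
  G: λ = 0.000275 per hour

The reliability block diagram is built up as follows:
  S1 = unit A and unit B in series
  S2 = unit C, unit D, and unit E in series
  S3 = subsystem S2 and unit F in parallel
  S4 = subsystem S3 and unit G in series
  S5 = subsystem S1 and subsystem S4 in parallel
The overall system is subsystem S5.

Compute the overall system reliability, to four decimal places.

R(A) = exp(−0.000866 × 200) = 0.840969
R(B) = exp(−0.000679 × 200) = 0.873017
R(C) = exp(−0.00116 × 200) = 0.792946
R(D) = exp(−0.000955 × 200) = 0.826133
R(E) = exp(−0.000326 × 200) = 0.936880
R(F) = exp(−0.00147 × 200) = 0.745276
R(G) = exp(−0.000275 × 200) = 0.946485
Series (A and B): 0.840969 × 0.873017 = 0.734180
Series (C, D, and E): 0.792946 × 0.826133 × 0.936880 = 0.613730
Parallel ([0.613730] and F): 1 − (1 − 0.613730)(1 − 0.745276) = 0.901608
Series ([0.901608] and G): 0.901608 × 0.946485 = 0.853358
Parallel ([0.734180] and [0.853358]): 1 − (1 − 0.734180)(1 − 0.853358) = 0.9610

0.9610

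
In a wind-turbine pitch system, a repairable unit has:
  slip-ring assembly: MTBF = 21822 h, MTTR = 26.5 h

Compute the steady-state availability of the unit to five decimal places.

0.99879

A(slip-ring assembly) = MTBF/(MTBF+MTTR) = 21822/(21822+26.5) = 0.99879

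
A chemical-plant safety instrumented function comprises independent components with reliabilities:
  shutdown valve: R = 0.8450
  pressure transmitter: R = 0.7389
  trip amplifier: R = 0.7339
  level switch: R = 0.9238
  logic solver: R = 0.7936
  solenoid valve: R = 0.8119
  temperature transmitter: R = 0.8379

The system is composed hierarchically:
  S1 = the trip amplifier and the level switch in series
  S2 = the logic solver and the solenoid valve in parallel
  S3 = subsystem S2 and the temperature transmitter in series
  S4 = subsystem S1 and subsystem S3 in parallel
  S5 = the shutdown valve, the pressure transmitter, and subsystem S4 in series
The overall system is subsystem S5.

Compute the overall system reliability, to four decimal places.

0.5852

Series (trip amplifier and level switch): 0.733900 × 0.923800 = 0.677977
Parallel (logic solver and solenoid valve): 1 − (1 − 0.793600)(1 − 0.811900) = 0.961176
Series ([0.961176] and temperature transmitter): 0.961176 × 0.837900 = 0.805369
Parallel ([0.677977] and [0.805369]): 1 − (1 − 0.677977)(1 − 0.805369) = 0.937324
Series (shutdown valve, pressure transmitter, and [0.937324]): 0.845000 × 0.738900 × 0.937324 = 0.5852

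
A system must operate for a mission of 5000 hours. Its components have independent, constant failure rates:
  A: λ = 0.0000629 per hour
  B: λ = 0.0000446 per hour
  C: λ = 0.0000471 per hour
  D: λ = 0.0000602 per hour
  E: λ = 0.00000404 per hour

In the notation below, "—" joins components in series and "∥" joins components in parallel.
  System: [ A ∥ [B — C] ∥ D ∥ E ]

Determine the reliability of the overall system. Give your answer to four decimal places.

R(A) = exp(−0.0000629 × 5000) = 0.730154
R(B) = exp(−0.0000446 × 5000) = 0.800115
R(C) = exp(−0.0000471 × 5000) = 0.790176
R(D) = exp(−0.0000602 × 5000) = 0.740078
R(E) = exp(−0.00000404 × 5000) = 0.980003
Series (B and C): 0.800115 × 0.790176 = 0.632232
Parallel (A, [0.632232], D, and E): 1 − (1 − 0.730154)(1 − 0.632232)(1 − 0.740078)(1 − 0.980003) = 0.9995

0.9995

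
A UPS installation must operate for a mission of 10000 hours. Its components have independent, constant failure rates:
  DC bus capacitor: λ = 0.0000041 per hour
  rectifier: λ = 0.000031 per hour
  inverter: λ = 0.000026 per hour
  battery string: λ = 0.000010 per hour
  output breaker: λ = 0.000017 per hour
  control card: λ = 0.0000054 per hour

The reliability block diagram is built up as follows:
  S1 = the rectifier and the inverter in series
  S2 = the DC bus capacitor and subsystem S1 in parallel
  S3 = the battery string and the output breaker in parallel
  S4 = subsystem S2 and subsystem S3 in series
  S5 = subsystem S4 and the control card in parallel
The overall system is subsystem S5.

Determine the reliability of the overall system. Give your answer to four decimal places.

R(DC bus capacitor) = exp(−0.0000041 × 10000) = 0.959829
R(rectifier) = exp(−0.000031 × 10000) = 0.733447
R(inverter) = exp(−0.000026 × 10000) = 0.771052
R(battery string) = exp(−0.000010 × 10000) = 0.904837
R(output breaker) = exp(−0.000017 × 10000) = 0.843665
R(control card) = exp(−0.0000054 × 10000) = 0.947432
Series (rectifier and inverter): 0.733447 × 0.771052 = 0.565526
Parallel (DC bus capacitor and [0.565526]): 1 − (1 − 0.959829)(1 − 0.565526) = 0.982547
Parallel (battery string and output breaker): 1 − (1 − 0.904837)(1 − 0.843665) = 0.985123
Series ([0.982547] and [0.985123]): 0.982547 × 0.985123 = 0.967930
Parallel ([0.967930] and control card): 1 − (1 − 0.967930)(1 − 0.947432) = 0.9983

0.9983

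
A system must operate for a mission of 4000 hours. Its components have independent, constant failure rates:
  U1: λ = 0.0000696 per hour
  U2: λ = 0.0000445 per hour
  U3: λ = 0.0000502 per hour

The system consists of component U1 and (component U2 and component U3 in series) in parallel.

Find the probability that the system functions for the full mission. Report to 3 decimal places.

R(U1) = exp(−0.0000696 × 4000) = 0.75699
R(U2) = exp(−0.0000445 × 4000) = 0.83694
R(U3) = exp(−0.0000502 × 4000) = 0.81808
Series (U2 and U3): 0.83694 × 0.81808 = 0.68468
Parallel (U1 and [0.68468]): 1 − (1 − 0.75699)(1 − 0.68468) = 0.923

0.923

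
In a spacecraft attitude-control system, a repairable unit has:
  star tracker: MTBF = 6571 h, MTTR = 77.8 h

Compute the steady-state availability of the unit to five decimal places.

A(star tracker) = MTBF/(MTBF+MTTR) = 6571/(6571+77.8) = 0.98830

0.98830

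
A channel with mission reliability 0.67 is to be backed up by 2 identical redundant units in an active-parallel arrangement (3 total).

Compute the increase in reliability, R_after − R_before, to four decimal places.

0.2941

R_before = 0.67
R_after = 1 − (1 − 0.67)^3 = 0.9641
ΔR = 0.9641 − 0.67 = 0.2941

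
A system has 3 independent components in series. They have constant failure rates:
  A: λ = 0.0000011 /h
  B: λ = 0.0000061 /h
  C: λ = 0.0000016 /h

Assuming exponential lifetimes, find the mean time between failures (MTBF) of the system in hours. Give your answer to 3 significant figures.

Series of exponential components: λ_sys = Σ λ_i
λ_sys = 0.0000011 + 0.0000061 + 0.0000016 = 8.8000e-06 /h
MTBF = 1 / λ_sys = 114000 h

114000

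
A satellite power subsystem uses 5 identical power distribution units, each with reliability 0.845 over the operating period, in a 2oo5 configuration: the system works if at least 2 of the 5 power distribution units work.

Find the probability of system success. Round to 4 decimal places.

0.9975

R = Σ_{i=2}^{5} C(5,i) p^i (1−p)^{5−i} with p = 0.845
C(5,2)·0.845^2·0.155^3 = 0.026589
C(5,3)·0.845^3·0.155^2 = 0.144955
C(5,4)·0.845^4·0.155^1 = 0.395120
C(5,5)·0.845^5·0.155^0 = 0.430808
Sum = 0.9975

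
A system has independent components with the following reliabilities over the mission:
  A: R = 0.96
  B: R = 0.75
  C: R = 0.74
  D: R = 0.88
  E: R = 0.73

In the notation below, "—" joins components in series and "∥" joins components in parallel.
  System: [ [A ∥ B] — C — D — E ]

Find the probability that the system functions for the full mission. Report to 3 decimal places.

Parallel (A and B): 1 − (1 − 0.96000)(1 − 0.75000) = 0.99000
Series ([0.99000], C, D, and E): 0.99000 × 0.74000 × 0.88000 × 0.73000 = 0.471

0.471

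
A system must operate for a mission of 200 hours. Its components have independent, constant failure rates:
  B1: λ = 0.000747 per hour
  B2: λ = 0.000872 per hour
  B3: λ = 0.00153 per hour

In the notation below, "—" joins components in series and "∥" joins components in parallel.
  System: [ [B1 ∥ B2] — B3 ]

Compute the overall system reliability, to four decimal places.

0.7200

R(B1) = exp(−0.000747 × 200) = 0.861225
R(B2) = exp(−0.000872 × 200) = 0.839961
R(B3) = exp(−0.00153 × 200) = 0.736387
Parallel (B1 and B2): 1 − (1 − 0.861225)(1 − 0.839961) = 0.977791
Series ([0.977791] and B3): 0.977791 × 0.736387 = 0.7200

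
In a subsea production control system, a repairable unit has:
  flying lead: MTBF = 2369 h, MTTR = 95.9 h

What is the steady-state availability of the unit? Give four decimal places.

0.9611

A(flying lead) = MTBF/(MTBF+MTTR) = 2369/(2369+95.9) = 0.9611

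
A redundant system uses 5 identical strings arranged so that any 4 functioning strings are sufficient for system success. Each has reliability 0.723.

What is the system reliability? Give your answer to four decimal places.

0.5760

R = Σ_{i=4}^{5} C(5,i) p^i (1−p)^{5−i} with p = 0.723
C(5,4)·0.723^4·0.277^1 = 0.378445
C(5,5)·0.723^5·0.277^0 = 0.197557
Sum = 0.5760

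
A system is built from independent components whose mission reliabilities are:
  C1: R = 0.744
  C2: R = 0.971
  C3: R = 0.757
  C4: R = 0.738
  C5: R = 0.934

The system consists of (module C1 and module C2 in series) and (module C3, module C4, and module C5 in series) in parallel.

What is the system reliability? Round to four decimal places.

Series (C1 and C2): 0.744000 × 0.971000 = 0.722424
Series (C3, C4, and C5): 0.757000 × 0.738000 × 0.934000 = 0.521794
Parallel ([0.722424] and [0.521794]): 1 − (1 − 0.722424)(1 − 0.521794) = 0.8673

0.8673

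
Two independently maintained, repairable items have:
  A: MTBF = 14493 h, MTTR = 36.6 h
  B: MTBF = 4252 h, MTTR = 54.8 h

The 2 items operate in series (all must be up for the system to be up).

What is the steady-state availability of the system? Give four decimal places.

0.9848

A(A) = MTBF/(MTBF+MTTR) = 14493/(14493+36.6) = 0.997481
A(B) = MTBF/(MTBF+MTTR) = 4252/(4252+54.8) = 0.987276
Series availability: 0.997481 × 0.987276 = 0.9848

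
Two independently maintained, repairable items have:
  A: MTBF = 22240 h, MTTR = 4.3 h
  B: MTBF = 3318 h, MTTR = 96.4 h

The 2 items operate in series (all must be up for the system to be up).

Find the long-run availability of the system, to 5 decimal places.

0.97158

A(A) = MTBF/(MTBF+MTTR) = 22240/(22240+4.3) = 0.999807
A(B) = MTBF/(MTBF+MTTR) = 3318/(3318+96.4) = 0.971767
Series availability: 0.999807 × 0.971767 = 0.97158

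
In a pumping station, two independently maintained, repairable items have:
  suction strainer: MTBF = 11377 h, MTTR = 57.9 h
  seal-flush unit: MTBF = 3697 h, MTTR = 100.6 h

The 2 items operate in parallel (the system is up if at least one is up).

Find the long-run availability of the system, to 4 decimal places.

A(suction strainer) = MTBF/(MTBF+MTTR) = 11377/(11377+57.9) = 0.994937
A(seal-flush unit) = MTBF/(MTBF+MTTR) = 3697/(3697+100.6) = 0.973510
Parallel availability: 1 − (1 − 0.994937)(1 − 0.973510) = 0.9999

0.9999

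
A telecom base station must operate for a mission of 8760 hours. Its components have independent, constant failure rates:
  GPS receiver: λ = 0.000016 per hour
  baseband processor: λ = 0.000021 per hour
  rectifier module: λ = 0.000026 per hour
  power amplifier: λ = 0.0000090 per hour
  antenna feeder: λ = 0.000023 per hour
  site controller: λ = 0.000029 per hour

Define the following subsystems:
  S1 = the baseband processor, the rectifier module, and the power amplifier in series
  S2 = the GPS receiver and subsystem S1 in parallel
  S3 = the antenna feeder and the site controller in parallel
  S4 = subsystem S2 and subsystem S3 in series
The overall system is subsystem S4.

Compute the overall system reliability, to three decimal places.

R(GPS receiver) = exp(−0.000016 × 8760) = 0.86922
R(baseband processor) = exp(−0.000021 × 8760) = 0.83197
R(rectifier module) = exp(−0.000026 × 8760) = 0.79632
R(power amplifier) = exp(−0.0000090 × 8760) = 0.92419
R(antenna feeder) = exp(−0.000023 × 8760) = 0.81752
R(site controller) = exp(−0.000029 × 8760) = 0.77566
Series (baseband processor, rectifier module, and power amplifier): 0.83197 × 0.79632 × 0.92419 = 0.61229
Parallel (GPS receiver and [0.61229]): 1 − (1 − 0.86922)(1 − 0.61229) = 0.94930
Parallel (antenna feeder and site controller): 1 − (1 − 0.81752)(1 − 0.77566) = 0.95906
Series ([0.94930] and [0.95906]): 0.94930 × 0.95906 = 0.910

0.910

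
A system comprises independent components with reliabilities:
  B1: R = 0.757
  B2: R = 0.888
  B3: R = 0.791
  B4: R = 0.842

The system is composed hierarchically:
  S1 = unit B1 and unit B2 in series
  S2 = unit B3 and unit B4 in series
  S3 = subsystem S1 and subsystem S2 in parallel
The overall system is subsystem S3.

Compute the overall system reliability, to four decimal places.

Series (B1 and B2): 0.757000 × 0.888000 = 0.672216
Series (B3 and B4): 0.791000 × 0.842000 = 0.666022
Parallel ([0.672216] and [0.666022]): 1 − (1 − 0.672216)(1 − 0.666022) = 0.8905

0.8905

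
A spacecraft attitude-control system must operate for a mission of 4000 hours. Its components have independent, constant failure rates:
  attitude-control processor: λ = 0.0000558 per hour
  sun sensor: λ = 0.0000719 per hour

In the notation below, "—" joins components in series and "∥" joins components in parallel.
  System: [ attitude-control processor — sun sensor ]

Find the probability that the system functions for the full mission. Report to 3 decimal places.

R(attitude-control processor) = exp(−0.0000558 × 4000) = 0.79995
R(sun sensor) = exp(−0.0000719 × 4000) = 0.75006
Series (attitude-control processor and sun sensor): 0.79995 × 0.75006 = 0.600

0.600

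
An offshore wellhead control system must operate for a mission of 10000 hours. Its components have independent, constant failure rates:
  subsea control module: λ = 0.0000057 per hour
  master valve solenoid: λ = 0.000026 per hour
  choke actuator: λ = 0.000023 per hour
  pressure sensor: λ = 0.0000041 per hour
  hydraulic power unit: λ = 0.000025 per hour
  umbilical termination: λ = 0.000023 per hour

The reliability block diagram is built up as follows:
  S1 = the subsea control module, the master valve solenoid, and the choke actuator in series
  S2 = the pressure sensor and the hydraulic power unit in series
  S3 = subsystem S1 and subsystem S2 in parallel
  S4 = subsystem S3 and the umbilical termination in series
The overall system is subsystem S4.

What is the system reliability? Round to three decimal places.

R(subsea control module) = exp(−0.0000057 × 10000) = 0.94459
R(master valve solenoid) = exp(−0.000026 × 10000) = 0.77105
R(choke actuator) = exp(−0.000023 × 10000) = 0.79453
R(pressure sensor) = exp(−0.0000041 × 10000) = 0.95983
R(hydraulic power unit) = exp(−0.000025 × 10000) = 0.77880
R(umbilical termination) = exp(−0.000023 × 10000) = 0.79453
Series (subsea control module, master valve solenoid, and choke actuator): 0.94459 × 0.77105 × 0.79453 = 0.57868
Series (pressure sensor and hydraulic power unit): 0.95983 × 0.77880 = 0.74752
Parallel ([0.57868] and [0.74752]): 1 − (1 − 0.57868)(1 − 0.74752) = 0.89363
Series ([0.89363] and umbilical termination): 0.89363 × 0.79453 = 0.710

0.710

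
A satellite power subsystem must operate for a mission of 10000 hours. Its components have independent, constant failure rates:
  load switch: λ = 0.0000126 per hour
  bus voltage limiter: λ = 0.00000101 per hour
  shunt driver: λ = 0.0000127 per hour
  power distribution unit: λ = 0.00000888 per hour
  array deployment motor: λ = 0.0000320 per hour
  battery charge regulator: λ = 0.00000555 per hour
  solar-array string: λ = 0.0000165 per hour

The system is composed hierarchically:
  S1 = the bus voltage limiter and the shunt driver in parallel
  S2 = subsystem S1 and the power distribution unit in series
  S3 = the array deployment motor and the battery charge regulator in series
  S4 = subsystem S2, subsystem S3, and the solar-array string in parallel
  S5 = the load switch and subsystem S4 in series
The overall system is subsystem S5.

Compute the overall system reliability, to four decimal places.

R(load switch) = exp(−0.0000126 × 10000) = 0.881615
R(bus voltage limiter) = exp(−0.00000101 × 10000) = 0.989951
R(shunt driver) = exp(−0.0000127 × 10000) = 0.880734
R(power distribution unit) = exp(−0.00000888 × 10000) = 0.915029
R(array deployment motor) = exp(−0.0000320 × 10000) = 0.726149
R(battery charge regulator) = exp(−0.00000555 × 10000) = 0.946012
R(solar-array string) = exp(−0.0000165 × 10000) = 0.847894
Parallel (bus voltage limiter and shunt driver): 1 − (1 − 0.989951)(1 − 0.880734) = 0.998801
Series ([0.998801] and power distribution unit): 0.998801 × 0.915029 = 0.913932
Series (array deployment motor and battery charge regulator): 0.726149 × 0.946012 = 0.686946
Parallel ([0.913932], [0.686946], and solar-array string): 1 − (1 − 0.913932)(1 − 0.686946)(1 − 0.847894) = 0.995902
Series (load switch and [0.995902]): 0.881615 × 0.995902 = 0.8780

0.8780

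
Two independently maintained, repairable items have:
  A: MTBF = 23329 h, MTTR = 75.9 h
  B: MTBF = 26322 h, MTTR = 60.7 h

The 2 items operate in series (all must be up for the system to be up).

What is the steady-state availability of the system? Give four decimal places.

A(A) = MTBF/(MTBF+MTTR) = 23329/(23329+75.9) = 0.996757
A(B) = MTBF/(MTBF+MTTR) = 26322/(26322+60.7) = 0.997699
Series availability: 0.996757 × 0.997699 = 0.9945

0.9945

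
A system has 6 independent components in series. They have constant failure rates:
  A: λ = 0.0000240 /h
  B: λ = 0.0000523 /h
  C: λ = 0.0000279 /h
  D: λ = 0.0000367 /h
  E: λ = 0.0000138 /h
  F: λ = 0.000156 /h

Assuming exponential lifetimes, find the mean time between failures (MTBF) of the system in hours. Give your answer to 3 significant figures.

Series of exponential components: λ_sys = Σ λ_i
λ_sys = 0.0000240 + 0.0000523 + 0.0000279 + 0.0000367 + 0.0000138 + 0.000156 = 3.1070e-04 /h
MTBF = 1 / λ_sys = 3220 h

3220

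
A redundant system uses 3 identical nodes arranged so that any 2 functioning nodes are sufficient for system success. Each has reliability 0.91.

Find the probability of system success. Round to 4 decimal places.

R = Σ_{i=2}^{3} C(3,i) p^i (1−p)^{3−i} with p = 0.91
C(3,2)·0.91^2·0.09^1 = 0.223587
C(3,3)·0.91^3·0.09^0 = 0.753571
Sum = 0.9772

0.9772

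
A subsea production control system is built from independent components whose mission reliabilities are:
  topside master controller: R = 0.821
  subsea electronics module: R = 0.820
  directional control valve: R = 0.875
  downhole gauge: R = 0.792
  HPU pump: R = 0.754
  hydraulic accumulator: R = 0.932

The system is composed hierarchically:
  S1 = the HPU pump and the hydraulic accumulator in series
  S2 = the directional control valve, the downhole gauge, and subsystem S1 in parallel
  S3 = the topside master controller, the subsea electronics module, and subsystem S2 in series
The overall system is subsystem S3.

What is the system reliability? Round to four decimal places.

0.6680

Series (HPU pump and hydraulic accumulator): 0.754000 × 0.932000 = 0.702728
Parallel (directional control valve, downhole gauge, and [0.702728]): 1 − (1 − 0.875000)(1 − 0.792000)(1 − 0.702728) = 0.992271
Series (topside master controller, subsea electronics module, and [0.992271]): 0.821000 × 0.820000 × 0.992271 = 0.6680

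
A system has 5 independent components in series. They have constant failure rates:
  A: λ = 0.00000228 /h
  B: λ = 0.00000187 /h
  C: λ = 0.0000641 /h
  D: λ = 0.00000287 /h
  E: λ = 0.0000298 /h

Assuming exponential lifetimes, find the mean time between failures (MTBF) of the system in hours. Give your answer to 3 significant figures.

Series of exponential components: λ_sys = Σ λ_i
λ_sys = 0.00000228 + 0.00000187 + 0.0000641 + 0.00000287 + 0.0000298 = 1.0092e-04 /h
MTBF = 1 / λ_sys = 9910 h

9910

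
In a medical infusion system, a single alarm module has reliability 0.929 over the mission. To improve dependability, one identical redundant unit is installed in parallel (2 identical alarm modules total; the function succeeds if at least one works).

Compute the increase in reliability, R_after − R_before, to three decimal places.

0.066

R_before = 0.929
R_after = 1 − (1 − 0.929)^2 = 0.995
ΔR = 0.995 − 0.929 = 0.066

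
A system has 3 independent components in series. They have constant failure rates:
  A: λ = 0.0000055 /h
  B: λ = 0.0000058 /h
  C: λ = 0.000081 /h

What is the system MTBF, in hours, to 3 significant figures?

10800

Series of exponential components: λ_sys = Σ λ_i
λ_sys = 0.0000055 + 0.0000058 + 0.000081 = 9.2300e-05 /h
MTBF = 1 / λ_sys = 10800 h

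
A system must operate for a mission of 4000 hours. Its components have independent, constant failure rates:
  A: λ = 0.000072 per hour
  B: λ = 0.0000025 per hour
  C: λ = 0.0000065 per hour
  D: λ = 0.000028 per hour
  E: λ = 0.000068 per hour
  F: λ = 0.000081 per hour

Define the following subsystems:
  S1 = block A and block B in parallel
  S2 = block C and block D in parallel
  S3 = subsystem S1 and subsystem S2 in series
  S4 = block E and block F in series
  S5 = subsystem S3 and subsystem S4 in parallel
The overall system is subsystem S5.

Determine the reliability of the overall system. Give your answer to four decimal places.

0.9977

R(A) = exp(−0.000072 × 4000) = 0.749762
R(B) = exp(−0.0000025 × 4000) = 0.990050
R(C) = exp(−0.0000065 × 4000) = 0.974335
R(D) = exp(−0.000028 × 4000) = 0.894044
R(E) = exp(−0.000068 × 4000) = 0.761854
R(F) = exp(−0.000081 × 4000) = 0.723250
Parallel (A and B): 1 − (1 − 0.749762)(1 − 0.990050) = 0.997510
Parallel (C and D): 1 − (1 − 0.974335)(1 − 0.894044) = 0.997281
Series ([0.997510] and [0.997281]): 0.997510 × 0.997281 = 0.994798
Series (E and F): 0.761854 × 0.723250 = 0.551011
Parallel ([0.994798] and [0.551011]): 1 − (1 − 0.994798)(1 − 0.551011) = 0.9977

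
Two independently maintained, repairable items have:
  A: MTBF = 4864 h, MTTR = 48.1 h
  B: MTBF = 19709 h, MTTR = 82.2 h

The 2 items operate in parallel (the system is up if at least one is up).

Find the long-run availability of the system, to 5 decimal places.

0.99996

A(A) = MTBF/(MTBF+MTTR) = 4864/(4864+48.1) = 0.990208
A(B) = MTBF/(MTBF+MTTR) = 19709/(19709+82.2) = 0.995847
Parallel availability: 1 − (1 − 0.990208)(1 − 0.995847) = 0.99996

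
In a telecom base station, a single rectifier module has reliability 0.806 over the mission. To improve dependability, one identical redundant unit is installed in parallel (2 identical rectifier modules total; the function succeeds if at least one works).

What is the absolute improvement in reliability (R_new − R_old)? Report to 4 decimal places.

R_before = 0.806
R_after = 1 − (1 − 0.806)^2 = 0.9624
ΔR = 0.9624 − 0.806 = 0.1564

0.1564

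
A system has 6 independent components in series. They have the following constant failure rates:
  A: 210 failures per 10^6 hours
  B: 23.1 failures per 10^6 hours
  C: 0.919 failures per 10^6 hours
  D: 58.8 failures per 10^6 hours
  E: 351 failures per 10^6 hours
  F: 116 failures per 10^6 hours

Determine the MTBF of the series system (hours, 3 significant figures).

1320

Series of exponential components: λ_sys = Σ λ_i
λ_sys = 0.000210 + 0.0000231 + 0.000000919 + 0.0000588 + 0.000351 + 0.000116 = 7.5982e-04 /h
MTBF = 1 / λ_sys = 1320 h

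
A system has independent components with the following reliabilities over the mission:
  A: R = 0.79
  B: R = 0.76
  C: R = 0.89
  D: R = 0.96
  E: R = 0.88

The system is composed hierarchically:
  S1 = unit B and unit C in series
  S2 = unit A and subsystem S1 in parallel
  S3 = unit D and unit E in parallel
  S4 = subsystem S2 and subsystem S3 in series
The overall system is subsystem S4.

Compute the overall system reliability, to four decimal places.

0.9276

Series (B and C): 0.760000 × 0.890000 = 0.676400
Parallel (A and [0.676400]): 1 − (1 − 0.790000)(1 − 0.676400) = 0.932044
Parallel (D and E): 1 − (1 − 0.960000)(1 − 0.880000) = 0.995200
Series ([0.932044] and [0.995200]): 0.932044 × 0.995200 = 0.9276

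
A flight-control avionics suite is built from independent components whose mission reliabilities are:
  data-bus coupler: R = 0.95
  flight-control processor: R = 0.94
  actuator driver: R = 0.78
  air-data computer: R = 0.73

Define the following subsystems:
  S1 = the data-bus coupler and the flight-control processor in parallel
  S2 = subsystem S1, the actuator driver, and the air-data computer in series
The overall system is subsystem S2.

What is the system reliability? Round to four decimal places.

Parallel (data-bus coupler and flight-control processor): 1 − (1 − 0.950000)(1 − 0.940000) = 0.997000
Series ([0.997000], actuator driver, and air-data computer): 0.997000 × 0.780000 × 0.730000 = 0.5677

0.5677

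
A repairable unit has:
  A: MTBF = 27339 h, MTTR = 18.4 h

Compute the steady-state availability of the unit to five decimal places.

A(A) = MTBF/(MTBF+MTTR) = 27339/(27339+18.4) = 0.99933

0.99933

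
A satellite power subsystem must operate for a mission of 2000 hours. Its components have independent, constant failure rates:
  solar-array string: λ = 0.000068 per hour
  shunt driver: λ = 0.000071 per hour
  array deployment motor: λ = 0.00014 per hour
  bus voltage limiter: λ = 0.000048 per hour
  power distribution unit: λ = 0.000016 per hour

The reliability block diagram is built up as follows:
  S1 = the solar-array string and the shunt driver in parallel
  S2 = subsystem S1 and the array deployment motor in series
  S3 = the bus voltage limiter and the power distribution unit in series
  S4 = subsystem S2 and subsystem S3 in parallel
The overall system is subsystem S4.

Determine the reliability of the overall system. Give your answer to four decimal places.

0.9691

R(solar-array string) = exp(−0.000068 × 2000) = 0.872843
R(shunt driver) = exp(−0.000071 × 2000) = 0.867621
R(array deployment motor) = exp(−0.00014 × 2000) = 0.755784
R(bus voltage limiter) = exp(−0.000048 × 2000) = 0.908464
R(power distribution unit) = exp(−0.000016 × 2000) = 0.968507
Parallel (solar-array string and shunt driver): 1 − (1 − 0.872843)(1 − 0.867621) = 0.983167
Series ([0.983167] and array deployment motor): 0.983167 × 0.755784 = 0.743062
Series (bus voltage limiter and power distribution unit): 0.908464 × 0.968507 = 0.879854
Parallel ([0.743062] and [0.879854]): 1 − (1 − 0.743062)(1 − 0.879854) = 0.9691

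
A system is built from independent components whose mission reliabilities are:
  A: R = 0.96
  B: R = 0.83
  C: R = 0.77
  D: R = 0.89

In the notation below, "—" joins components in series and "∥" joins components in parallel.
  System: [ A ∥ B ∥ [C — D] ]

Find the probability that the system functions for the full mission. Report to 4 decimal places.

0.9979

Series (C and D): 0.770000 × 0.890000 = 0.685300
Parallel (A, B, and [0.685300]): 1 − (1 − 0.960000)(1 − 0.830000)(1 − 0.685300) = 0.9979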